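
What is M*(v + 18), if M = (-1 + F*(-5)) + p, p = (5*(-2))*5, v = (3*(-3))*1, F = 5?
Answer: -684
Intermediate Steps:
v = -9 (v = -9*1 = -9)
p = -50 (p = -10*5 = -50)
M = -76 (M = (-1 + 5*(-5)) - 50 = (-1 - 25) - 50 = -26 - 50 = -76)
M*(v + 18) = -76*(-9 + 18) = -76*9 = -684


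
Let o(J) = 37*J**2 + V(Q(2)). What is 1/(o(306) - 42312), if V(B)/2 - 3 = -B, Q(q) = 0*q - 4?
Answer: 1/3422234 ≈ 2.9221e-7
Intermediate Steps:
Q(q) = -4 (Q(q) = 0 - 4 = -4)
V(B) = 6 - 2*B (V(B) = 6 + 2*(-B) = 6 - 2*B)
o(J) = 14 + 37*J**2 (o(J) = 37*J**2 + (6 - 2*(-4)) = 37*J**2 + (6 + 8) = 37*J**2 + 14 = 14 + 37*J**2)
1/(o(306) - 42312) = 1/((14 + 37*306**2) - 42312) = 1/((14 + 37*93636) - 42312) = 1/((14 + 3464532) - 42312) = 1/(3464546 - 42312) = 1/3422234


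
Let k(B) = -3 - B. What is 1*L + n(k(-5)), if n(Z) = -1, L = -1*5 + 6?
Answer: 0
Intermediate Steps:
L = 1 (L = -5 + 6 = 1)
1*L + n(k(-5)) = 1*1 - 1 = 1 - 1 = 0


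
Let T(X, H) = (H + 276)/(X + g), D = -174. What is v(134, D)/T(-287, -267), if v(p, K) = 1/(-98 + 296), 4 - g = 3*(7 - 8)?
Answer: -140/891 ≈ -0.15713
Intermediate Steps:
g = 7 (g = 4 - 3*(7 - 8) = 4 - 3*(-1) = 4 - 1*(-3) = 4 + 3 = 7)
T(X, H) = (276 + H)/(7 + X) (T(X, H) = (H + 276)/(X + 7) = (276 + H)/(7 + X))
v(p, K) = 1/198
v(134, D)/T(-287, -267) = 1/(198*(((276 - 267)/(7 - 287)))) = 1/(198*((9/(-280)))) = 1/(198*((-1/280*9))) = 1/(198*(-9/280)) = (1/198)*(-280/9) = -140/891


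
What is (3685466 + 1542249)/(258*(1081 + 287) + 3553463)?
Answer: 5227715/3906407 ≈ 1.3382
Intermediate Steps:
(3685466 + 1542249)/(258*(1081 + 287) + 3553463) = 5227715/(258*1368 + 3553463) = 5227715/(352944 + 3553463) = 5227715/3906407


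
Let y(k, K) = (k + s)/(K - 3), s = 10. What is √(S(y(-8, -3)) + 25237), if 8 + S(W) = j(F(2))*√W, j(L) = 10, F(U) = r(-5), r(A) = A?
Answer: √(227061 + 30*I*√3)/3 ≈ 158.84 + 0.018174*I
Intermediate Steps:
F(U) = -5
y(k, K) = (10 + k)/(-3 + K) (y(k, K) = (k + 10)/(K - 3) = (10 + k)/(-3 + K))
S(W) = -8 + 10*√W
√(S(y(-8, -3)) + 25237) = √((-8 + 10*√((10 - 8)/(-3 - 3))) + 25237) = √((-8 + 10*√(2/(-6))) + 25237) = √((-8 + 10*√(-⅙*2)) + 25237) = √((-8 + 10*√(-⅓)) + 25237) = √((-8 + 10*(I*√3/3)) + 25237) = √((-8 + 10*I*√3/3) + 25237) = √(25229 + 10*I*√3/3)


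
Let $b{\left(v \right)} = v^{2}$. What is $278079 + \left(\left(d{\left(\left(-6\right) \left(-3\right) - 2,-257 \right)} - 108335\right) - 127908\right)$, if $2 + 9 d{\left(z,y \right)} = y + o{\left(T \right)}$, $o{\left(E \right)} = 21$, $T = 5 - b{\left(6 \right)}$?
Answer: $\frac{376286}{9} \approx 41810.0$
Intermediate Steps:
$T = -31$ ($T = 5 - 6^{2} = 5 - 36 = -31$)
$d{\left(z,y \right)} = \frac{19}{9} + \frac{y}{9}$ ($d{\left(z,y \right)} = - \frac{2}{9} + \frac{y + 21}{9} = - \frac{2}{9} + \frac{21 + y}{9} = - \frac{2}{9} + \left(\frac{7}{3} + \frac{y}{9}\right) = \frac{19}{9} + \frac{y}{9}$)
$278079 + \left(\left(d{\left(\left(-6\right) \left(-3\right) - 2,-257 \right)} - 108335\right) - 127908\right) = 278079 + \left(\left(\left(\frac{19}{9} + \frac{1}{9} \left(-257\right)\right) - 108335\right) - 127908\right) = 278079 + \left(\left(\left(\frac{19}{9} - \frac{257}{9}\right) - 108335\right) - 127908\right) = 278079 - \frac{2126425}{9} = \frac{376286}{9}$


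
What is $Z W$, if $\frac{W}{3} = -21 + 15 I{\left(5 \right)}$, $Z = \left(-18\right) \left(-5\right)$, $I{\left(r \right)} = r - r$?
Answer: $-5670$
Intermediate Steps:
$I{\left(r \right)} = 0$
$Z = 90$
$W = -63$ ($W = 3 \left(-21 + 15 \cdot 0\right) = 3 \left(-21 + 0\right) = 3 \left(-21\right) = -63$)
$Z W = 90 \left(-63\right) = -5670$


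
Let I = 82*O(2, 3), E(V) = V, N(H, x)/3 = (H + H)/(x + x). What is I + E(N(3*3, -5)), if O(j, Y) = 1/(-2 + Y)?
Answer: 383/5 ≈ 76.600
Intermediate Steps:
N(H, x) = 3*H/x (N(H, x) = 3*((H + H)/(x + x)) = 3*((2*H)/((2*x))) = 3*((2*H)*(1/(2*x))) = 3*(H/x) = 3*H/x)
I = 82 (I = 82/(-2 + 3) = 82/1 = 82*1 = 82)
I + E(N(3*3, -5)) = 82 + 3*(3*3)/(-5) = 82 + 3*9*(-⅕) = 82 - 27/5 = 383/5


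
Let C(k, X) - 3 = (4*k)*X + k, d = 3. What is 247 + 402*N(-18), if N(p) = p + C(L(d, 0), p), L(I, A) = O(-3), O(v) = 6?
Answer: -177035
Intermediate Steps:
L(I, A) = 6
C(k, X) = 3 + k + 4*X*k (C(k, X) = 3 + ((4*k)*X + k) = 3 + (4*X*k + k) = 3 + (k + 4*X*k) = 3 + k + 4*X*k)
N(p) = 9 + 25*p (N(p) = p + (3 + 6 + 4*p*6) = p + (3 + 6 + 24*p) = p + (9 + 24*p) = 9 + 25*p)
247 + 402*N(-18) = 247 + 402*(9 + 25*(-18)) = 247 + 402*(9 - 450) = 247 + 402*(-441) = 247 - 177282 = -177035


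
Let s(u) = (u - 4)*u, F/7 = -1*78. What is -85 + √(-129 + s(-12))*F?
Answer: -85 - 1638*√7 ≈ -4418.7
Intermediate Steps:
F = -546 (F = 7*(-1*78) = 7*(-78) = -546)
s(u) = u*(-4 + u) (s(u) = (-4 + u)*u = u*(-4 + u))
-85 + √(-129 + s(-12))*F = -85 + √(-129 - 12*(-4 - 12))*(-546) = -85 + √(-129 - 12*(-16))*(-546) = -85 + √(-129 + 192)*(-546) = -85 + √63*(-546) = -85 + (3*√7)*(-546) = -85 - 1638*√7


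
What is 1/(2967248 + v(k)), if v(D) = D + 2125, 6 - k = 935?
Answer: 1/2968444 ≈ 3.3688e-7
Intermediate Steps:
k = -929 (k = 6 - 1*935 = 6 - 935 = -929)
v(D) = 2125 + D
1/(2967248 + v(k)) = 1/(2967248 + (2125 - 929)) = 1/(2967248 + 1196) = 1/2968444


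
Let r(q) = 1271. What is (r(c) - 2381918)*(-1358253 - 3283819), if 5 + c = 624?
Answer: 11051134780584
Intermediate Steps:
c = 619 (c = -5 + 624 = 619)
(r(c) - 2381918)*(-1358253 - 3283819) = (1271 - 2381918)*(-1358253 - 3283819) = -2380647*(-4642072) = 11051134780584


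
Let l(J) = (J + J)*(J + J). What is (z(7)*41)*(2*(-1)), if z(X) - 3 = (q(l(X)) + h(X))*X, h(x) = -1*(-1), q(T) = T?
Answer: -113324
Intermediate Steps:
l(J) = 4*J**2 (l(J) = (2*J)*(2*J) = 4*J**2)
h(x) = 1
z(X) = 3 + X*(1 + 4*X**2) (z(X) = 3 + (4*X**2 + 1)*X = 3 + (1 + 4*X**2)*X = 3 + X*(1 + 4*X**2))
(z(7)*41)*(2*(-1)) = ((3 + 7 + 4*7**3)*41)*(2*(-1)) = ((3 + 7 + 4*343)*41)*(-2) = ((3 + 7 + 1372)*41)*(-2) = (1382*41)*(-2) = 56662*(-2) = -113324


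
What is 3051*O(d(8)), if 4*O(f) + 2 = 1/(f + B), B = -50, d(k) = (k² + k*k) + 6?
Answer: -169839/112 ≈ -1516.4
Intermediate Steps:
d(k) = 6 + 2*k² (d(k) = (k² + k²) + 6 = 2*k² + 6 = 6 + 2*k²)
O(f) = -½ + 1/(4*(-50 + f)) (O(f) = -½ + 1/(4*(f - 50)) = -½ + 1/(4*(-50 + f)))
3051*O(d(8)) = 3051*((101 - 2*(6 + 2*8²))/(4*(-50 + (6 + 2*8²)))) = 3051*((101 - 2*(6 + 2*64))/(4*(-50 + (6 + 2*64)))) = 3051*((101 - 2*(6 + 128))/(4*(-50 + (6 + 128)))) = 3051*((101 - 2*134)/(4*(-50 + 134))) = 3051*((¼)*(101 - 268)/84) = 3051*((¼)*(1/84)*(-167)) = 3051*(-167/336) = -169839/112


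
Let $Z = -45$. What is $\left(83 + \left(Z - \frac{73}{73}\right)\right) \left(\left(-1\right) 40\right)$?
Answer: $-1480$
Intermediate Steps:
$\left(83 + \left(Z - \frac{73}{73}\right)\right) \left(\left(-1\right) 40\right) = \left(83 - \left(45 + \frac{73}{73}\right)\right) \left(\left(-1\right) 40\right) = \left(83 - \left(45 + 73 \cdot \frac{1}{73}\right)\right) \left(-40\right) = \left(83 - 46\right) \left(-40\right) = 37 \left(-40\right) = -1480$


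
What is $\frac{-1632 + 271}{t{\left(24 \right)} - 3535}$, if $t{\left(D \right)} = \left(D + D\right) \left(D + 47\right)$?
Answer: $\frac{1361}{127} \approx 10.717$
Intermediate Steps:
$t{\left(D \right)} = 2 D \left(47 + D\right)$
$\frac{-1632 + 271}{t{\left(24 \right)} - 3535} = \frac{-1632 + 271}{2 \cdot 24 \left(47 + 24\right) - 3535} = - \frac{1361}{2 \cdot 24 \cdot 71 - 3535} = - \frac{1361}{3408 - 3535} = - \frac{1361}{-127} = \left(-1361\right) \left(- \frac{1}{127}\right) = \frac{1361}{127}$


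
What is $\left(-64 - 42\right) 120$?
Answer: $-12720$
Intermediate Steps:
$\left(-64 - 42\right) 120 = \left(-106\right) 120 = -12720$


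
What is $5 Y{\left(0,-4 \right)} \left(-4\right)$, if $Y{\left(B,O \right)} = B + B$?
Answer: $0$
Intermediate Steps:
$Y{\left(B,O \right)} = 2 B$
$5 Y{\left(0,-4 \right)} \left(-4\right) = 5 \cdot 2 \cdot 0 \left(-4\right) = 5 \cdot 0 \left(-4\right) = 0 \left(-4\right) = 0$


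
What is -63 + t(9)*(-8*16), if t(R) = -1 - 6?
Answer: 833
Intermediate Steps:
t(R) = -7
-63 + t(9)*(-8*16) = -63 - (-56)*16 = -63 - 7*(-128) = -63 + 896 = 833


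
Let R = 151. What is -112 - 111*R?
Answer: -16873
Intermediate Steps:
-112 - 111*R = -112 - 111*151 = -112 - 16761 = -16873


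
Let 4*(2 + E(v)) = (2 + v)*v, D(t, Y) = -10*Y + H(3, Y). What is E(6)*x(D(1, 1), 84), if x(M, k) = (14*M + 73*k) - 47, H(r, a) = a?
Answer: 59590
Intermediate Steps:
D(t, Y) = -9*Y (D(t, Y) = -10*Y + Y = -9*Y)
x(M, k) = -47 + 14*M + 73*k
E(v) = -2 + v*(2 + v)/4 (E(v) = -2 + ((2 + v)*v)/4 = -2 + (v*(2 + v))/4 = -2 + v*(2 + v)/4)
E(6)*x(D(1, 1), 84) = (-2 + (1/2)*6 + (1/4)*6**2)*(-47 + 14*(-9*1) + 73*84) = (-2 + 3 + (1/4)*36)*(-47 + 14*(-9) + 6132) = (-2 + 3 + 9)*(-47 - 126 + 6132) = 10*5959 = 59590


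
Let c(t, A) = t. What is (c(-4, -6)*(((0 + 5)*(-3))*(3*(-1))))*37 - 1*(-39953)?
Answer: 33293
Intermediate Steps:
(c(-4, -6)*(((0 + 5)*(-3))*(3*(-1))))*37 - 1*(-39953) = -4*(0 + 5)*(-3)*3*(-1)*37 - 1*(-39953) = -4*5*(-3)*(-3)*37 + 39953 = -(-60)*(-3)*37 + 39953 = -4*45*37 + 39953 = -180*37 + 39953 = -6660 + 39953 = 33293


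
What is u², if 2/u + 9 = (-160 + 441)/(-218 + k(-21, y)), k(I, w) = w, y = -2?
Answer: 193600/5112121 ≈ 0.037871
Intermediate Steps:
u = -440/2261 (u = 2/(-9 + (-160 + 441)/(-218 - 2)) = 2/(-9 + 281/(-220)) = 2/(-9 + 281*(-1/220)) = 2/(-9 - 281/220) = 2/(-2261/220) = 2*(-220/2261) = -440/2261 ≈ -0.19460)
u² = (-440/2261)² = 193600/5112121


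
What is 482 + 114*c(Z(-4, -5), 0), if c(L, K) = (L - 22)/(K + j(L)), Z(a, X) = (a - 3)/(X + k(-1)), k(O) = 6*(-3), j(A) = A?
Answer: -53512/7 ≈ -7644.6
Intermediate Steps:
k(O) = -18
Z(a, X) = (-3 + a)/(-18 + X) (Z(a, X) = (a - 3)/(X - 18) = (-3 + a)/(-18 + X))
c(L, K) = (-22 + L)/(K + L) (c(L, K) = (L - 22)/(K + L) = (-22 + L)/(K + L))
482 + 114*c(Z(-4, -5), 0) = 482 + 114*((-22 + (-3 - 4)/(-18 - 5))/(0 + (-3 - 4)/(-18 - 5))) = 482 + 114*((-22 - 7/(-23))/(0 - 7/(-23))) = 482 + 114*((-22 - 1/23*(-7))/(0 - 1/23*(-7))) = 482 + 114*((-22 + 7/23)/(0 + 7/23)) = 482 + 114*(-499/23/(7/23)) = 482 + 114*((23/7)*(-499/23)) = 482 + 114*(-499/7) = 482 - 56886/7 = -53512/7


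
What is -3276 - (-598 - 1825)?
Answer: -853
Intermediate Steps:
-3276 - (-598 - 1825) = -3276 - 1*(-2423) = -3276 + 2423 = -853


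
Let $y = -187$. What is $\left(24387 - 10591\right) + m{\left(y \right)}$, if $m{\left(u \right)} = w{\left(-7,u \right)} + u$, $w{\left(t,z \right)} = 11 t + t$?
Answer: $13525$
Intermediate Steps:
$w{\left(t,z \right)} = 12 t$
$m{\left(u \right)} = -84 + u$ ($m{\left(u \right)} = 12 \left(-7\right) + u = -84 + u$)
$\left(24387 - 10591\right) + m{\left(y \right)} = \left(24387 - 10591\right) - 271 = 13796 - 271 = 13525$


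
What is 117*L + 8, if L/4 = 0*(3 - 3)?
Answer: 8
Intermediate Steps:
L = 0 (L = 4*(0*(3 - 3)) = 4*(0*0) = 4*0 = 0)
117*L + 8 = 117*0 + 8 = 0 + 8 = 8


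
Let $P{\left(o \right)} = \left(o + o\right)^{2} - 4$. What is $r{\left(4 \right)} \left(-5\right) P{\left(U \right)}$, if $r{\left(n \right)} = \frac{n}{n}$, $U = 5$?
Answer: $-480$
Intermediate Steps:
$r{\left(n \right)} = 1$
$P{\left(o \right)} = -4 + 4 o^{2}$ ($P{\left(o \right)} = \left(2 o\right)^{2} - 4 = 4 o^{2} - 4 = -4 + 4 o^{2}$)
$r{\left(4 \right)} \left(-5\right) P{\left(U \right)} = 1 \left(-5\right) \left(-4 + 4 \cdot 5^{2}\right) = - 5 \left(-4 + 4 \cdot 25\right) = - 5 \left(-4 + 100\right) = \left(-5\right) 96 = -480$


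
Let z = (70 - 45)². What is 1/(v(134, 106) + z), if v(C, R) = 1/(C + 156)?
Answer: 290/181251 ≈ 0.0016000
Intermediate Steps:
v(C, R) = 1/(156 + C)
z = 625 (z = 25² = 625)
1/(v(134, 106) + z) = 1/(1/(156 + 134) + 625) = 1/(1/290 + 625) = 1/(181251/290) = 290/181251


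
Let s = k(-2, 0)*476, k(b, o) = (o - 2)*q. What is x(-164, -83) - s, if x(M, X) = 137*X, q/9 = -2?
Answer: -28507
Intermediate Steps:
q = -18 (q = 9*(-2) = -18)
k(b, o) = 36 - 18*o (k(b, o) = (o - 2)*(-18) = (-2 + o)*(-18) = 36 - 18*o)
s = 17136 (s = (36 - 18*0)*476 = (36 + 0)*476 = 36*476 = 17136)
x(-164, -83) - s = 137*(-83) - 1*17136 = -11371 - 17136 = -28507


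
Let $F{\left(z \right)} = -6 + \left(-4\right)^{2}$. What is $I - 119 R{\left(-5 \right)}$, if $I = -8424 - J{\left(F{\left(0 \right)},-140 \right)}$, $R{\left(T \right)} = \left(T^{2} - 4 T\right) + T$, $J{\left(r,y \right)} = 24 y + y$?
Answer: $-9684$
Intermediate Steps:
$F{\left(z \right)} = 10$ ($F{\left(z \right)} = -6 + 16 = 10$)
$J{\left(r,y \right)} = 25 y$
$R{\left(T \right)} = T^{2} - 3 T$
$I = -4924$ ($I = -8424 - 25 \left(-140\right) = -8424 - -3500 = -8424 + 3500 = -4924$)
$I - 119 R{\left(-5 \right)} = -4924 - 119 \left(- 5 \left(-3 - 5\right)\right) = -4924 - 119 \left(\left(-5\right) \left(-8\right)\right) = -4924 - 119 \cdot 40 = -4924 - 4760 = -9684$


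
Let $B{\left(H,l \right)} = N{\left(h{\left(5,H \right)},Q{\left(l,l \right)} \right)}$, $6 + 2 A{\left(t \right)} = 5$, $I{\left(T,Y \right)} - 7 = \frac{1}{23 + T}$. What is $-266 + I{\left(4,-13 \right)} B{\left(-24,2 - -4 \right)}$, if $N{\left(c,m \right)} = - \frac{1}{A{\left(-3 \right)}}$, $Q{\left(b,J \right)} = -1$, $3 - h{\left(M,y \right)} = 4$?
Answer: $- \frac{6802}{27} \approx -251.93$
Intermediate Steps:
$h{\left(M,y \right)} = -1$ ($h{\left(M,y \right)} = 3 - 4 = -1$)
$I{\left(T,Y \right)} = 7 + \frac{1}{23 + T}$
$A{\left(t \right)} = - \frac{1}{2}$ ($A{\left(t \right)} = -3 + \frac{1}{2} \cdot 5 = -3 + \frac{5}{2} = - \frac{1}{2}$)
$N{\left(c,m \right)} = 2$ ($N{\left(c,m \right)} = - \frac{1}{- \frac{1}{2}} = \left(-1\right) \left(-2\right) = 2$)
$B{\left(H,l \right)} = 2$
$-266 + I{\left(4,-13 \right)} B{\left(-24,2 - -4 \right)} = -266 + \frac{162 + 7 \cdot 4}{23 + 4} \cdot 2 = -266 + \frac{162 + 28}{27} \cdot 2 = -266 + \frac{1}{27} \cdot 190 \cdot 2 = -266 + \frac{190}{27} \cdot 2 = -266 + \frac{380}{27} = - \frac{6802}{27}$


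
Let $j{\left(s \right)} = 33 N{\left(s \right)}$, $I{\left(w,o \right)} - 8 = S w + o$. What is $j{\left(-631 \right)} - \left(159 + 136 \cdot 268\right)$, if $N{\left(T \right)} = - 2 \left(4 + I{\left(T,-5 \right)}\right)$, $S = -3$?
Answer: $-162007$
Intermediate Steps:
$I{\left(w,o \right)} = 8 + o - 3 w$ ($I{\left(w,o \right)} = 8 + \left(- 3 w + o\right) = 8 + \left(o - 3 w\right) = 8 + o - 3 w$)
$N{\left(T \right)} = -14 + 6 T$ ($N{\left(T \right)} = - 2 \left(4 - \left(-3 + 3 T\right)\right) = - 2 \left(7 - 3 T\right) = -14 + 6 T$)
$j{\left(s \right)} = -462 + 198 s$ ($j{\left(s \right)} = 33 \left(-14 + 6 s\right) = -462 + 198 s$)
$j{\left(-631 \right)} - \left(159 + 136 \cdot 268\right) = \left(-462 + 198 \left(-631\right)\right) - \left(159 + 136 \cdot 268\right) = \left(-462 - 124938\right) - \left(159 + 36448\right) = -125400 - 36607 = -162007$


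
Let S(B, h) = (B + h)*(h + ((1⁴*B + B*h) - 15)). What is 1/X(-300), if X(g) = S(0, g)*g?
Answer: -1/28350000 ≈ -3.5273e-8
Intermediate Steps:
S(B, h) = (B + h)*(-15 + B + h + B*h) (S(B, h) = (B + h)*(h + ((1*B + B*h) - 15)) = (B + h)*(h + ((B + B*h) - 15)) = (B + h)*(h + (-15 + B + B*h)) = (B + h)*(-15 + B + h + B*h))
X(g) = g*(g² - 15*g) (X(g) = (0² + g² - 15*0 - 15*g + 0*g² + g*0² + 2*0*g)*g = (0 + g² + 0 - 15*g + 0 + g*0 + 0)*g = (0 + g² + 0 - 15*g + 0 + 0 + 0)*g = (g² - 15*g)*g = g*(g² - 15*g))
1/X(-300) = 1/((-300)²*(-15 - 300)) = 1/(90000*(-315)) = 1/(-28350000) = -1/28350000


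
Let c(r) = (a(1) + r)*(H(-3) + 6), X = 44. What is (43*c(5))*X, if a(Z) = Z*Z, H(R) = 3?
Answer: 102168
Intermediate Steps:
a(Z) = Z²
c(r) = 9 + 9*r (c(r) = (1² + r)*(3 + 6) = (1 + r)*9 = 9 + 9*r)
(43*c(5))*X = (43*(9 + 9*5))*44 = (43*(9 + 45))*44 = (43*54)*44 = 2322*44 = 102168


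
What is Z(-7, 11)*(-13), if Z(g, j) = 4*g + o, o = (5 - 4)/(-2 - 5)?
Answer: 2561/7 ≈ 365.86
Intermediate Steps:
o = -⅐ (o = 1/(-7) = 1*(-⅐) = -⅐ ≈ -0.14286)
Z(g, j) = -⅐ + 4*g (Z(g, j) = 4*g - ⅐ = -⅐ + 4*g)
Z(-7, 11)*(-13) = (-⅐ + 4*(-7))*(-13) = (-⅐ - 28)*(-13) = -197/7*(-13) = 2561/7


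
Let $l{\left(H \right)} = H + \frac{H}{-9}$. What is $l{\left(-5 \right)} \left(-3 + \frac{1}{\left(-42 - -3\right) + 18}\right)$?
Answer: $\frac{2560}{189} \approx 13.545$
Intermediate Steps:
$l{\left(H \right)} = \frac{8 H}{9}$ ($l{\left(H \right)} = H + H \left(- \frac{1}{9}\right) = H - \frac{H}{9} = \frac{8 H}{9}$)
$l{\left(-5 \right)} \left(-3 + \frac{1}{\left(-42 - -3\right) + 18}\right) = \frac{8}{9} \left(-5\right) \left(-3 + \frac{1}{\left(-42 - -3\right) + 18}\right) = - \frac{40 \left(-3 + \frac{1}{\left(-42 + 3\right) + 18}\right)}{9} = - \frac{40 \left(-3 + \frac{1}{-39 + 18}\right)}{9} = - \frac{40 \left(-3 + \frac{1}{-21}\right)}{9} = - \frac{40 \left(-3 - \frac{1}{21}\right)}{9} = \left(- \frac{40}{9}\right) \left(- \frac{64}{21}\right) = \frac{2560}{189}$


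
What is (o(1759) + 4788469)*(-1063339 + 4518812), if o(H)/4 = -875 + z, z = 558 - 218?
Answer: 16539030628617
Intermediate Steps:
z = 340
o(H) = -2140 (o(H) = 4*(-875 + 340) = 4*(-535) = -2140)
(o(1759) + 4788469)*(-1063339 + 4518812) = (-2140 + 4788469)*(-1063339 + 4518812) = 4786329*3455473 = 16539030628617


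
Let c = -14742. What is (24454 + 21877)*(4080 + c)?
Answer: -493981122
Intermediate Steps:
(24454 + 21877)*(4080 + c) = (24454 + 21877)*(4080 - 14742) = 46331*(-10662) = -493981122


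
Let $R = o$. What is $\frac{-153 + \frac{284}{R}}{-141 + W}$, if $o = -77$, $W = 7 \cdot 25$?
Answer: $- \frac{12065}{2618} \approx -4.6085$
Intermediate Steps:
$W = 175$
$R = -77$
$\frac{-153 + \frac{284}{R}}{-141 + W} = \frac{-153 + \frac{284}{-77}}{-141 + 175} = \frac{-153 + 284 \left(- \frac{1}{77}\right)}{34} = \left(-153 - \frac{284}{77}\right) \frac{1}{34} = \left(- \frac{12065}{77}\right) \frac{1}{34} = - \frac{12065}{2618}$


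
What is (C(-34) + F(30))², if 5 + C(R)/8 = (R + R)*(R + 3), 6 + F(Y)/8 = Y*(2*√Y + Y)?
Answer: 581760576 + 23016960*√30 ≈ 7.0783e+8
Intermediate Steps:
F(Y) = -48 + 8*Y*(Y + 2*√Y) (F(Y) = -48 + 8*(Y*(2*√Y + Y)) = -48 + 8*(Y*(Y + 2*√Y)) = -48 + 8*Y*(Y + 2*√Y))
C(R) = -40 + 16*R*(3 + R) (C(R) = -40 + 8*((R + R)*(R + 3)) = -40 + 8*((2*R)*(3 + R)) = -40 + 8*(2*R*(3 + R)) = -40 + 16*R*(3 + R))
(C(-34) + F(30))² = ((-40 + 16*(-34)² + 48*(-34)) + (-48 + 8*30² + 16*30^(3/2)))² = ((-40 + 16*1156 - 1632) + (-48 + 8*900 + 16*(30*√30)))² = ((-40 + 18496 - 1632) + (-48 + 7200 + 480*√30))² = (16824 + (7152 + 480*√30))² = (23976 + 480*√30)²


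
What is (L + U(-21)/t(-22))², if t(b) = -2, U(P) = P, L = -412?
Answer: 644809/4 ≈ 1.6120e+5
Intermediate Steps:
(L + U(-21)/t(-22))² = (-412 - 21/(-2))² = (-412 - 21*(-½))² = (-412 + 21/2)² = (-803/2)² = 644809/4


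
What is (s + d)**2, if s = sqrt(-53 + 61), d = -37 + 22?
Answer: 233 - 60*sqrt(2) ≈ 148.15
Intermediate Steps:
d = -15
s = 2*sqrt(2) (s = sqrt(8) = 2*sqrt(2) ≈ 2.8284)
(s + d)**2 = (2*sqrt(2) - 15)**2 = (-15 + 2*sqrt(2))**2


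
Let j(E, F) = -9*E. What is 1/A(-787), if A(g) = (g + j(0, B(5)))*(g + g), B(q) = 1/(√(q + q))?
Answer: 1/1238738 ≈ 8.0727e-7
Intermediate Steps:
B(q) = √2/(2*√q) (B(q) = 1/(√(2*q)) = 1/(√2*√q) = √2/(2*√q))
A(g) = 2*g² (A(g) = (g - 9*0)*(g + g) = (g + 0)*(2*g) = g*(2*g) = 2*g²)
1/A(-787) = 1/(2*(-787)²) = 1/(2*619369) = 1/1238738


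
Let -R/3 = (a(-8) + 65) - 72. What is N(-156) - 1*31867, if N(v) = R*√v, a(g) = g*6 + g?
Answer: -31867 + 378*I*√39 ≈ -31867.0 + 2360.6*I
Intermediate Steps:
a(g) = 7*g (a(g) = 6*g + g = 7*g)
R = 189 (R = -3*((7*(-8) + 65) - 72) = -3*((-56 + 65) - 72) = -3*(9 - 72) = -3*(-63) = 189)
N(v) = 189*√v
N(-156) - 1*31867 = 189*√(-156) - 1*31867 = 189*(2*I*√39) - 31867 = 378*I*√39 - 31867 = -31867 + 378*I*√39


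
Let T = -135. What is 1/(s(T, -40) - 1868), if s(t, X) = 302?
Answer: -1/1566 ≈ -0.00063857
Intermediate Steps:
1/(s(T, -40) - 1868) = 1/(302 - 1868) = 1/(-1566) = -1/1566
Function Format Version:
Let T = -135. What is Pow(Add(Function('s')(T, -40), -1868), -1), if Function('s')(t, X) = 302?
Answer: Rational(-1, 1566) ≈ -0.00063857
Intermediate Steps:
Pow(Add(Function('s')(T, -40), -1868), -1) = Pow(Add(302, -1868), -1) = Pow(-1566, -1) = Rational(-1, 1566)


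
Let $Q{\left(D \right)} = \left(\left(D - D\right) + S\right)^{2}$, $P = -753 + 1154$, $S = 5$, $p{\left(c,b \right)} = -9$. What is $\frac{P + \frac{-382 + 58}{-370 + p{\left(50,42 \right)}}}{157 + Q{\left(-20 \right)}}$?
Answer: $\frac{152303}{68978} \approx 2.208$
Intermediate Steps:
$P = 401$
$Q{\left(D \right)} = 25$ ($Q{\left(D \right)} = \left(\left(D - D\right) + 5\right)^{2} = \left(0 + 5\right)^{2} = 5^{2} = 25$)
$\frac{P + \frac{-382 + 58}{-370 + p{\left(50,42 \right)}}}{157 + Q{\left(-20 \right)}} = \frac{401 + \frac{-382 + 58}{-370 - 9}}{157 + 25} = \frac{401 - \frac{324}{-379}}{182} = \left(401 - - \frac{324}{379}\right) \frac{1}{182} = \left(401 + \frac{324}{379}\right) \frac{1}{182} = \frac{152303}{379} \cdot \frac{1}{182} = \frac{152303}{68978}$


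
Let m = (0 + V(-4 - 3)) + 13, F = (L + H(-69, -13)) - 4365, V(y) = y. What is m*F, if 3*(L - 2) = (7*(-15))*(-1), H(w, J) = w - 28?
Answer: -26550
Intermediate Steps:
H(w, J) = -28 + w
L = 37 (L = 2 + ((7*(-15))*(-1))/3 = 2 + (-105*(-1))/3 = 2 + (1/3)*105 = 2 + 35 = 37)
F = -4425 (F = (37 + (-28 - 69)) - 4365 = (37 - 97) - 4365 = -60 - 4365 = -4425)
m = 6 (m = (0 + (-4 - 3)) + 13 = (0 - 7) + 13 = -7 + 13 = 6)
m*F = 6*(-4425) = -26550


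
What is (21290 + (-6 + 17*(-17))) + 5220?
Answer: 26215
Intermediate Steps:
(21290 + (-6 + 17*(-17))) + 5220 = (21290 + (-6 - 289)) + 5220 = (21290 - 295) + 5220 = 20995 + 5220 = 26215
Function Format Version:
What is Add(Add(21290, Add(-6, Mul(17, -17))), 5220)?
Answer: 26215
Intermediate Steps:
Add(Add(21290, Add(-6, Mul(17, -17))), 5220) = Add(Add(21290, Add(-6, -289)), 5220) = Add(Add(21290, -295), 5220) = Add(20995, 5220) = 26215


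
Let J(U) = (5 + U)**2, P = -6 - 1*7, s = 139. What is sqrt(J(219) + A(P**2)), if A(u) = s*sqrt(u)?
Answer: sqrt(51983) ≈ 228.00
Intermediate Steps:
P = -13 (P = -6 - 7 = -13)
A(u) = 139*sqrt(u)
sqrt(J(219) + A(P**2)) = sqrt((5 + 219)**2 + 139*sqrt((-13)**2)) = sqrt(224**2 + 139*sqrt(169)) = sqrt(50176 + 139*13) = sqrt(50176 + 1807) = sqrt(51983)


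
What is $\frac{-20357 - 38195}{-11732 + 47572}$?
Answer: $- \frac{7319}{4480} \approx -1.6337$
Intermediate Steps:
$\frac{-20357 - 38195}{-11732 + 47572} = - \frac{58552}{35840} = \left(-58552\right) \frac{1}{35840} = - \frac{7319}{4480}$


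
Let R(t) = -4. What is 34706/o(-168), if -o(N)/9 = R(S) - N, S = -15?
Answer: -17353/738 ≈ -23.514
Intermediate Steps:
o(N) = 36 + 9*N (o(N) = -9*(-4 - N) = 36 + 9*N)
34706/o(-168) = 34706/(36 + 9*(-168)) = 34706/(36 - 1512) = 34706/(-1476) = 34706*(-1/1476) = -17353/738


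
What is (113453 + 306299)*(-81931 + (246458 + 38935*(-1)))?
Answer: 52717493184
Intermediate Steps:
(113453 + 306299)*(-81931 + (246458 + 38935*(-1))) = 419752*(-81931 + (246458 - 38935)) = 419752*(-81931 + 207523) = 419752*125592 = 52717493184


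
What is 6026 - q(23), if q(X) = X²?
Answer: 5497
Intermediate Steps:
6026 - q(23) = 6026 - 1*23² = 6026 - 1*529 = 6026 - 529 = 5497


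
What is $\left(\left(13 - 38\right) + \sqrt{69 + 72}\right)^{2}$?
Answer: $\left(25 - \sqrt{141}\right)^{2} \approx 172.28$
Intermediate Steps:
$\left(\left(13 - 38\right) + \sqrt{69 + 72}\right)^{2} = \left(\left(13 - 38\right) + \sqrt{141}\right)^{2} = \left(-25 + \sqrt{141}\right)^{2}$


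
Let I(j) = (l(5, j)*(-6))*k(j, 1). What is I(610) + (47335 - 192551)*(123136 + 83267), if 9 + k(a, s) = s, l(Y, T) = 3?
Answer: -29973017904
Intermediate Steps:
k(a, s) = -9 + s
I(j) = 144 (I(j) = (3*(-6))*(-9 + 1) = -18*(-8) = 144)
I(610) + (47335 - 192551)*(123136 + 83267) = 144 + (47335 - 192551)*(123136 + 83267) = 144 - 145216*206403 = 144 - 29973018048 = -29973017904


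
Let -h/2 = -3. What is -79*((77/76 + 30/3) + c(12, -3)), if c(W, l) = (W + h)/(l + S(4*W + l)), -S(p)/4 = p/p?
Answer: -354789/532 ≈ -666.90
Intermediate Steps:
S(p) = -4 (S(p) = -4*p/p = -4*1 = -4)
h = 6 (h = -2*(-3) = 6)
c(W, l) = (6 + W)/(-4 + l) (c(W, l) = (W + 6)/(l - 4) = (6 + W)/(-4 + l))
-79*((77/76 + 30/3) + c(12, -3)) = -79*((77/76 + 30/3) + (6 + 12)/(-4 - 3)) = -79*((77*(1/76) + 30*(⅓)) + 18/(-7)) = -79*((77/76 + 10) - ⅐*18) = -79*(837/76 - 18/7) = -79*4491/532 = -354789/532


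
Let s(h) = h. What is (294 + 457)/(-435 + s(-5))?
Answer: -751/440 ≈ -1.7068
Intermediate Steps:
(294 + 457)/(-435 + s(-5)) = (294 + 457)/(-435 - 5) = 751/(-440) = 751*(-1/440) = -751/440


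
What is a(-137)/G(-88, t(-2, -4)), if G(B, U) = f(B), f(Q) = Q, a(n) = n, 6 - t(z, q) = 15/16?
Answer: 137/88 ≈ 1.5568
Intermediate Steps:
t(z, q) = 81/16 (t(z, q) = 6 - 15/16 = 81/16)
G(B, U) = B
a(-137)/G(-88, t(-2, -4)) = -137/(-88) = -137*(-1/88) = 137/88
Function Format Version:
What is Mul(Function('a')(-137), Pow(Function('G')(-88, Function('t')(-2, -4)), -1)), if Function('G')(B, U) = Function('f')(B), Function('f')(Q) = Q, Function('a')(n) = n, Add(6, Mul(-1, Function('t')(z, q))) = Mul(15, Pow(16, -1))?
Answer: Rational(137, 88) ≈ 1.5568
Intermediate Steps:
Function('t')(z, q) = Rational(81, 16) (Function('t')(z, q) = Add(6, Mul(-1, Mul(15, Pow(16, -1)))) = Add(6, Mul(-1, Mul(15, Rational(1, 16)))) = Add(6, Mul(-1, Rational(15, 16))) = Add(6, Rational(-15, 16)) = Rational(81, 16))
Function('G')(B, U) = B
Mul(Function('a')(-137), Pow(Function('G')(-88, Function('t')(-2, -4)), -1)) = Mul(-137, Pow(-88, -1)) = Mul(-137, Rational(-1, 88)) = Rational(137, 88)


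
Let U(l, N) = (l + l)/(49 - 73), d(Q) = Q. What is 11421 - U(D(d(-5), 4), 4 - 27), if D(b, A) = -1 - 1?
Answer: 68525/6 ≈ 11421.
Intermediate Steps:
D(b, A) = -2
U(l, N) = -l/12 (U(l, N) = (2*l)/(-24) = (2*l)*(-1/24) = -l/12)
11421 - U(D(d(-5), 4), 4 - 27) = 11421 - (-1)*(-2)/12 = 11421 - 1*⅙ = 11421 - ⅙ = 68525/6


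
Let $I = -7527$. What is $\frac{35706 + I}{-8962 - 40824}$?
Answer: $- \frac{909}{1606} \approx -0.566$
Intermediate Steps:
$\frac{35706 + I}{-8962 - 40824} = \frac{35706 - 7527}{-8962 - 40824} = \frac{28179}{-49786} = 28179 \left(- \frac{1}{49786}\right) = - \frac{909}{1606}$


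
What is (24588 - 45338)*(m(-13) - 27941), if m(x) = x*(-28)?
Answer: 572222750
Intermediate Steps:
m(x) = -28*x
(24588 - 45338)*(m(-13) - 27941) = (24588 - 45338)*(-28*(-13) - 27941) = -20750*(364 - 27941) = -20750*(-27577) = 572222750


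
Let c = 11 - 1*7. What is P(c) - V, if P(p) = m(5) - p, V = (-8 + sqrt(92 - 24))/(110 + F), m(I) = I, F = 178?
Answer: 37/36 - sqrt(17)/144 ≈ 0.99915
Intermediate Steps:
V = -1/36 + sqrt(17)/144 (V = (-8 + sqrt(92 - 24))/(110 + 178) = (-8 + sqrt(68))/288 = (-8 + 2*sqrt(17))*(1/288) = -1/36 + sqrt(17)/144 ≈ 0.00085490)
c = 4 (c = 11 - 7 = 4)
P(p) = 5 - p
P(c) - V = (5 - 1*4) - (-1/36 + sqrt(17)/144) = (5 - 4) + (1/36 - sqrt(17)/144) = 1 + (1/36 - sqrt(17)/144) = 37/36 - sqrt(17)/144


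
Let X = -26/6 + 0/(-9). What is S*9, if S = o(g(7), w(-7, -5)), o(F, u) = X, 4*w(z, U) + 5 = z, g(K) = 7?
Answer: -39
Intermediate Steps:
w(z, U) = -5/4 + z/4
X = -13/3 (X = -26*⅙ + 0*(-⅑) = -13/3 + 0 = -13/3 ≈ -4.3333)
o(F, u) = -13/3
S = -13/3 ≈ -4.3333
S*9 = -13/3*9 = -39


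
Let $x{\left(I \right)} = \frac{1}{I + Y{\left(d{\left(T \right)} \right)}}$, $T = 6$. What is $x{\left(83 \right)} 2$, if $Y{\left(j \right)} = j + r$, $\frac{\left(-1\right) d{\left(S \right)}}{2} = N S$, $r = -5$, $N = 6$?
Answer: $\frac{1}{3} \approx 0.33333$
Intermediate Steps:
$d{\left(S \right)} = - 12 S$ ($d{\left(S \right)} = - 2 \cdot 6 S = - 12 S$)
$Y{\left(j \right)} = -5 + j$ ($Y{\left(j \right)} = j - 5 = -5 + j$)
$x{\left(I \right)} = \frac{1}{-77 + I}$ ($x{\left(I \right)} = \frac{1}{I - 77} = \frac{1}{-77 + I}$)
$x{\left(83 \right)} 2 = \frac{1}{-77 + 83} \cdot 2 = \frac{1}{6} \cdot 2 = \frac{1}{3}$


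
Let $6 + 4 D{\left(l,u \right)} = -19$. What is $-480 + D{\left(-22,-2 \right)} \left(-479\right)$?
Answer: $\frac{10055}{4} \approx 2513.8$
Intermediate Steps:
$D{\left(l,u \right)} = - \frac{25}{4}$ ($D{\left(l,u \right)} = - \frac{3}{2} + \frac{1}{4} \left(-19\right) = - \frac{3}{2} - \frac{19}{4} = - \frac{25}{4}$)
$-480 + D{\left(-22,-2 \right)} \left(-479\right) = -480 - - \frac{11975}{4} = -480 + \frac{11975}{4} = \frac{10055}{4}$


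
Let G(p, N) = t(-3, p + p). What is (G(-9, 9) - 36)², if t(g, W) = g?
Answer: 1521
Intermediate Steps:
G(p, N) = -3
(G(-9, 9) - 36)² = (-3 - 36)² = (-39)² = 1521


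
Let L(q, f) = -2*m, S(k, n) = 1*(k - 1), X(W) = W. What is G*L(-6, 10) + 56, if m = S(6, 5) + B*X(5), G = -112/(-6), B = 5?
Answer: -1064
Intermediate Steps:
S(k, n) = -1 + k (S(k, n) = 1*(-1 + k) = -1 + k)
G = 56/3 (G = -112*(-⅙) = 56/3 ≈ 18.667)
m = 30 (m = (-1 + 6) + 5*5 = 5 + 25 = 30)
L(q, f) = -60 (L(q, f) = -2*30 = -60)
G*L(-6, 10) + 56 = (56/3)*(-60) + 56 = -1120 + 56 = -1064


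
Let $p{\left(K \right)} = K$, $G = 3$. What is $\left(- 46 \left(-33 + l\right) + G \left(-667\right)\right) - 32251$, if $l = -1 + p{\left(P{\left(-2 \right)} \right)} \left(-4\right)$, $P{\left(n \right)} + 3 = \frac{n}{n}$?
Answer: $-33056$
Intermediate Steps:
$P{\left(n \right)} = -2$ ($P{\left(n \right)} = -3 + \frac{n}{n} = -3 + 1 = -2$)
$l = 7$ ($l = -1 - -8 = -1 + 8 = 7$)
$\left(- 46 \left(-33 + l\right) + G \left(-667\right)\right) - 32251 = \left(- 46 \left(-33 + 7\right) + 3 \left(-667\right)\right) - 32251 = \left(\left(-46\right) \left(-26\right) - 2001\right) - 32251 = \left(1196 - 2001\right) - 32251 = -805 - 32251 = -33056$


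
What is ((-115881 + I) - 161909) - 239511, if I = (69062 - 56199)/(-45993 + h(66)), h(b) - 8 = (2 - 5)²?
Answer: -23783443639/45976 ≈ -5.1730e+5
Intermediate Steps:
h(b) = 17 (h(b) = 8 + (2 - 5)² = 8 + (-3)² = 8 + 9 = 17)
I = -12863/45976 (I = (69062 - 56199)/(-45993 + 17) = 12863/(-45976) = 12863*(-1/45976) = -12863/45976 ≈ -0.27978)
((-115881 + I) - 161909) - 239511 = ((-115881 - 12863/45976) - 161909) - 239511 = (-5327757719/45976 - 161909) - 239511 = -12771685903/45976 - 239511 = -23783443639/45976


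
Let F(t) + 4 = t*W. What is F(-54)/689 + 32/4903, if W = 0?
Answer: 2436/3378167 ≈ 0.00072110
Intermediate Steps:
F(t) = -4 (F(t) = -4 + t*0 = -4 + 0 = -4)
F(-54)/689 + 32/4903 = -4/689 + 32/4903 = 2436/3378167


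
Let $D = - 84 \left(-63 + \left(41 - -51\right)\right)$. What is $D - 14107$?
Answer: $-16543$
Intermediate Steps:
$D = -2436$ ($D = - 84 \left(-63 + \left(41 + 51\right)\right) = - 84 \left(-63 + 92\right) = \left(-84\right) 29 = -2436$)
$D - 14107 = -2436 - 14107 = -16543$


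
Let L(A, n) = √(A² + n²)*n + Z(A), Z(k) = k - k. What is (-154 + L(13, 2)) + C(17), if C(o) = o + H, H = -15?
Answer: -152 + 2*√173 ≈ -125.69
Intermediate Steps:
Z(k) = 0
C(o) = -15 + o (C(o) = o - 15 = -15 + o)
L(A, n) = n*√(A² + n²) (L(A, n) = √(A² + n²)*n + 0 = n*√(A² + n²) + 0 = n*√(A² + n²))
(-154 + L(13, 2)) + C(17) = (-154 + 2*√(13² + 2²)) + (-15 + 17) = (-154 + 2*√(169 + 4)) + 2 = (-154 + 2*√173) + 2 = -152 + 2*√173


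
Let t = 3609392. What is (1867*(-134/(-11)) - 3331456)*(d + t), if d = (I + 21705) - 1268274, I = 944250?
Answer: -10942153923834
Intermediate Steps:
d = -302319 (d = (944250 + 21705) - 1268274 = 965955 - 1268274 = -302319)
(1867*(-134/(-11)) - 3331456)*(d + t) = (1867*(-134/(-11)) - 3331456)*(-302319 + 3609392) = (1867*(-134*(-1/11)) - 3331456)*3307073 = (1867*(134/11) - 3331456)*3307073 = (250178/11 - 3331456)*3307073 = -36395838/11*3307073 = -10942153923834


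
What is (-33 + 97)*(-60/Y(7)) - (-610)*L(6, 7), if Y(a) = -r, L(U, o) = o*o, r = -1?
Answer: 26050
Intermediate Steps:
L(U, o) = o**2
Y(a) = 1 (Y(a) = -1*(-1) = 1)
(-33 + 97)*(-60/Y(7)) - (-610)*L(6, 7) = (-33 + 97)*(-60/1) - (-610)*7**2 = 64*(-60*1) - (-610)*49 = 64*(-60) - 1*(-29890) = -3840 + 29890 = 26050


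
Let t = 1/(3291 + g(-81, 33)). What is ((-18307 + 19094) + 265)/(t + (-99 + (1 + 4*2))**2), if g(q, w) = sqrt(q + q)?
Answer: 92291782833732/710611662544201 + 9468*I*sqrt(2)/710611662544201 ≈ 0.12988 + 1.8843e-11*I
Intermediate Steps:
g(q, w) = sqrt(2)*sqrt(q) (g(q, w) = sqrt(2*q) = sqrt(2)*sqrt(q))
t = 1/(3291 + 9*I*sqrt(2)) (t = 1/(3291 + sqrt(2)*sqrt(-81)) = 1/(3291 + sqrt(2)*(9*I)) = 1/(3291 + 9*I*sqrt(2)) ≈ 0.00030385 - 1.175e-6*I)
((-18307 + 19094) + 265)/(t + (-99 + (1 + 4*2))**2) = ((-18307 + 19094) + 265)/((1097/3610281 - I*sqrt(2)/1203427) + (-99 + (1 + 4*2))**2) = (787 + 265)/((1097/3610281 - I*sqrt(2)/1203427) + (-99 + (1 + 8))**2) = 1052/((1097/3610281 - I*sqrt(2)/1203427) + (-99 + 9)**2) = 1052/((1097/3610281 - I*sqrt(2)/1203427) + (-90)**2) = 1052/((1097/3610281 - I*sqrt(2)/1203427) + 8100) = 1052/(29243277197/3610281 - I*sqrt(2)/1203427)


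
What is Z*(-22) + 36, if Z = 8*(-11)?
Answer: 1972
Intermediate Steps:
Z = -88
Z*(-22) + 36 = -88*(-22) + 36 = 1936 + 36 = 1972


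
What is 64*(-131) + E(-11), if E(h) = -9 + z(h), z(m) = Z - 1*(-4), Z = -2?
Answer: -8391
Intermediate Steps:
z(m) = 2 (z(m) = -2 - 1*(-4) = -2 + 4 = 2)
E(h) = -7 (E(h) = -9 + 2 = -7)
64*(-131) + E(-11) = 64*(-131) - 7 = -8384 - 7 = -8391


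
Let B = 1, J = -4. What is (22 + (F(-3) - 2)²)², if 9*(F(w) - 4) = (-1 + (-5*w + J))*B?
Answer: 6584356/6561 ≈ 1003.6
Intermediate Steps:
F(w) = 31/9 - 5*w/9 (F(w) = 4 + ((-1 + (-5*w - 4))*1)/9 = 4 + ((-1 + (-4 - 5*w))*1)/9 = 4 + ((-5 - 5*w)*1)/9 = 4 + (-5 - 5*w)/9 = 4 + (-5/9 - 5*w/9) = 31/9 - 5*w/9)
(22 + (F(-3) - 2)²)² = (22 + ((31/9 - 5/9*(-3)) - 2)²)² = (22 + ((31/9 + 5/3) - 2)²)² = (22 + (46/9 - 2)²)² = (22 + (28/9)²)² = (22 + 784/81)² = (2566/81)² = 6584356/6561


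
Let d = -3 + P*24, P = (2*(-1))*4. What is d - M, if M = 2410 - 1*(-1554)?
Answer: -4159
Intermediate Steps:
P = -8 (P = -2*4 = -8)
M = 3964 (M = 2410 + 1554 = 3964)
d = -195 (d = -3 - 8*24 = -3 - 192 = -195)
d - M = -195 - 1*3964 = -195 - 3964 = -4159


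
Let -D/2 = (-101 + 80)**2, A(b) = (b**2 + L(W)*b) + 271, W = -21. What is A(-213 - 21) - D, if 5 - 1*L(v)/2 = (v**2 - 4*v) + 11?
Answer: 304417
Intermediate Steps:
L(v) = -12 - 2*v**2 + 8*v (L(v) = 10 - 2*((v**2 - 4*v) + 11) = 10 - 2*(11 + v**2 - 4*v) = 10 + (-22 - 2*v**2 + 8*v) = -12 - 2*v**2 + 8*v)
A(b) = 271 + b**2 - 1062*b (A(b) = (b**2 + (-12 - 2*(-21)**2 + 8*(-21))*b) + 271 = (b**2 + (-12 - 2*441 - 168)*b) + 271 = (b**2 + (-12 - 882 - 168)*b) + 271 = (b**2 - 1062*b) + 271 = 271 + b**2 - 1062*b)
D = -882 (D = -2*(-101 + 80)**2 = -2*(-21)**2 = -2*441 = -882)
A(-213 - 21) - D = (271 + (-213 - 21)**2 - 1062*(-213 - 21)) - 1*(-882) = (271 + (-234)**2 - 1062*(-234)) + 882 = (271 + 54756 + 248508) + 882 = 303535 + 882 = 304417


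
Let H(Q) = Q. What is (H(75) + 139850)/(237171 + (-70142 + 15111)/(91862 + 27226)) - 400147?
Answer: -11301801235669099/28244165017 ≈ -4.0015e+5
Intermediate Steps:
(H(75) + 139850)/(237171 + (-70142 + 15111)/(91862 + 27226)) - 400147 = (75 + 139850)/(237171 + (-70142 + 15111)/(91862 + 27226)) - 400147 = 139925/(237171 - 55031/119088) - 400147 = 139925/(28244165017/119088) - 400147 = 139925*(119088/28244165017) - 400147 = 16663388400/28244165017 - 400147 = -11301801235669099/28244165017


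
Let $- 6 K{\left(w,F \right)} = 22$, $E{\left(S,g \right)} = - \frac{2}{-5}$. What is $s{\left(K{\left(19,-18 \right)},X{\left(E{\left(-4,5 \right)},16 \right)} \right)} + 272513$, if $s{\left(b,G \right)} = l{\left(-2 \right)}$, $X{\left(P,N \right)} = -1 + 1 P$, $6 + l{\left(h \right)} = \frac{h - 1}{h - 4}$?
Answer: $\frac{545015}{2} \approx 2.7251 \cdot 10^{5}$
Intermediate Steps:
$E{\left(S,g \right)} = \frac{2}{5}$ ($E{\left(S,g \right)} = \left(-2\right) \left(- \frac{1}{5}\right) = \frac{2}{5}$)
$l{\left(h \right)} = -6 + \frac{-1 + h}{-4 + h}$ ($l{\left(h \right)} = -6 + \frac{h - 1}{h - 4} = -6 + \frac{-1 + h}{-4 + h}$)
$K{\left(w,F \right)} = - \frac{11}{3}$ ($K{\left(w,F \right)} = \left(- \frac{1}{6}\right) 22 = - \frac{11}{3}$)
$X{\left(P,N \right)} = -1 + P$
$s{\left(b,G \right)} = - \frac{11}{2}$ ($s{\left(b,G \right)} = \frac{23 - -10}{-4 - 2} = \frac{23 + 10}{-6} = \left(- \frac{1}{6}\right) 33 = - \frac{11}{2}$)
$s{\left(K{\left(19,-18 \right)},X{\left(E{\left(-4,5 \right)},16 \right)} \right)} + 272513 = - \frac{11}{2} + 272513 = \frac{545015}{2}$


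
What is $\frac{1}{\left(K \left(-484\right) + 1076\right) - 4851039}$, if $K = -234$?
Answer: $- \frac{1}{4736707} \approx -2.1112 \cdot 10^{-7}$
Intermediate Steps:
$\frac{1}{\left(K \left(-484\right) + 1076\right) - 4851039} = \frac{1}{\left(\left(-234\right) \left(-484\right) + 1076\right) - 4851039} = \frac{1}{\left(113256 + 1076\right) - 4851039} = \frac{1}{114332 - 4851039} = \frac{1}{-4736707} = - \frac{1}{4736707}$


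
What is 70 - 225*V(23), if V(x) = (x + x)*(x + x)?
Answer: -476030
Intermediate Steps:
V(x) = 4*x² (V(x) = (2*x)*(2*x) = 4*x²)
70 - 225*V(23) = 70 - 900*23² = 70 - 900*529 = 70 - 225*2116 = 70 - 476100 = -476030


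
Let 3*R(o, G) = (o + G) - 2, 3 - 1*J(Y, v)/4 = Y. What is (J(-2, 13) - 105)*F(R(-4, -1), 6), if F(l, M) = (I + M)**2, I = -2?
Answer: -1360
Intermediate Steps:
J(Y, v) = 12 - 4*Y
R(o, G) = -2/3 + G/3 + o/3 (R(o, G) = ((o + G) - 2)/3 = ((G + o) - 2)/3 = (-2 + G + o)/3 = -2/3 + G/3 + o/3)
F(l, M) = (-2 + M)**2
(J(-2, 13) - 105)*F(R(-4, -1), 6) = ((12 - 4*(-2)) - 105)*(-2 + 6)**2 = ((12 + 8) - 105)*4**2 = (20 - 105)*16 = -85*16 = -1360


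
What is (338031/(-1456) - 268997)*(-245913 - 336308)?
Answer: 228229271349523/1456 ≈ 1.5675e+11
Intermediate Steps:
(338031/(-1456) - 268997)*(-245913 - 336308) = (338031*(-1/1456) - 268997)*(-582221) = (-338031/1456 - 268997)*(-582221) = -391997663/1456*(-582221) = 228229271349523/1456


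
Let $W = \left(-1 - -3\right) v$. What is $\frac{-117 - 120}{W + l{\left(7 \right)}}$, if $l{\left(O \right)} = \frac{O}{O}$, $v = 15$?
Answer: $- \frac{237}{31} \approx -7.6452$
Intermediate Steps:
$l{\left(O \right)} = 1$
$W = 30$ ($W = \left(-1 - -3\right) 15 = \left(-1 + 3\right) 15 = 2 \cdot 15 = 30$)
$\frac{-117 - 120}{W + l{\left(7 \right)}} = \frac{-117 - 120}{30 + 1} = \frac{1}{31} \left(-237\right) = - \frac{237}{31}$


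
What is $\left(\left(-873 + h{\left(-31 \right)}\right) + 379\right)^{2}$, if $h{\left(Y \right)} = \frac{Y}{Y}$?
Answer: $243049$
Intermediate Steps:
$h{\left(Y \right)} = 1$
$\left(\left(-873 + h{\left(-31 \right)}\right) + 379\right)^{2} = \left(\left(-873 + 1\right) + 379\right)^{2} = \left(-872 + 379\right)^{2} = \left(-493\right)^{2} = 243049$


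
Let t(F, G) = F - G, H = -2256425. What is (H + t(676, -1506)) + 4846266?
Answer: 2592023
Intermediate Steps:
(H + t(676, -1506)) + 4846266 = (-2256425 + (676 - 1*(-1506))) + 4846266 = (-2256425 + (676 + 1506)) + 4846266 = (-2256425 + 2182) + 4846266 = -2254243 + 4846266 = 2592023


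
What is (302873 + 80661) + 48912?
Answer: 432446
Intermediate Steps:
(302873 + 80661) + 48912 = 383534 + 48912 = 432446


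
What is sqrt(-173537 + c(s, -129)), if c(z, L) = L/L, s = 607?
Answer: 4*I*sqrt(10846) ≈ 416.58*I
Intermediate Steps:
c(z, L) = 1
sqrt(-173537 + c(s, -129)) = sqrt(-173537 + 1) = sqrt(-173536) = 4*I*sqrt(10846)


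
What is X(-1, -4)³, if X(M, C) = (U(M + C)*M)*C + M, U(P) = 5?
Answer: 6859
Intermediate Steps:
X(M, C) = M + 5*C*M (X(M, C) = (5*M)*C + M = 5*C*M + M = M + 5*C*M)
X(-1, -4)³ = (-(1 + 5*(-4)))³ = (-(1 - 20))³ = (-1*(-19))³ = 19³ = 6859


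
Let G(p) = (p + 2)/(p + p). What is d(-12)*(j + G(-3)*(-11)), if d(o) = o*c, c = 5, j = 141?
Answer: -8350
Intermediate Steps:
G(p) = (2 + p)/(2*p) (G(p) = (2 + p)/((2*p)) = (2 + p)*(1/(2*p)) = (2 + p)/(2*p))
d(o) = 5*o (d(o) = o*5 = 5*o)
d(-12)*(j + G(-3)*(-11)) = (5*(-12))*(141 + ((1/2)*(2 - 3)/(-3))*(-11)) = -60*(141 + ((1/2)*(-1/3)*(-1))*(-11)) = -60*(141 + (1/6)*(-11)) = -60*(141 - 11/6) = -60*835/6 = -8350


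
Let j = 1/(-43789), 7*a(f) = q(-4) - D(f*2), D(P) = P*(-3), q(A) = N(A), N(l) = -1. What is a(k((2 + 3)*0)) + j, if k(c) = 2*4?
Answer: 2058076/306523 ≈ 6.7143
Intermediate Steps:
q(A) = -1
D(P) = -3*P
k(c) = 8
a(f) = -⅐ + 6*f/7 (a(f) = (-1 - (-3)*f*2)/7 = (-1 - (-3)*2*f)/7 = (-1 - (-6)*f)/7 = (-1 + 6*f)/7 = -⅐ + 6*f/7)
j = -1/43789 ≈ -2.2837e-5
a(k((2 + 3)*0)) + j = (-⅐ + (6/7)*8) - 1/43789 = (-⅐ + 48/7) - 1/43789 = 47/7 - 1/43789 = 2058076/306523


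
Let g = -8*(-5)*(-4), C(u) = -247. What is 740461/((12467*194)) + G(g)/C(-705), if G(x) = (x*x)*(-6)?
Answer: 28590734359/45953362 ≈ 622.17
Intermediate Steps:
g = -160 (g = 40*(-4) = -160)
G(x) = -6*x² (G(x) = x²*(-6) = -6*x²)
740461/((12467*194)) + G(g)/C(-705) = 740461/((12467*194)) - 6*(-160)²/(-247) = 740461/2418598 - 6*25600*(-1/247) = 740461*(1/2418598) - 153600*(-1/247) = 740461/2418598 + 153600/247 = 28590734359/45953362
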